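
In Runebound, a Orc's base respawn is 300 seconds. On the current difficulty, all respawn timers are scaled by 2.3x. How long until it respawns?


Respawn time = base * multiplier
= 300 * 2.3
= 690.0 seconds

690.0 seconds


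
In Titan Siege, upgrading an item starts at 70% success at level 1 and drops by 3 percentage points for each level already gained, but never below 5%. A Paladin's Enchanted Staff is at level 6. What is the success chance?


raw_rate = 70 - 3 * (6 - 1)
= 70 - 3 * 5
= 70 - 15
= 55
Apply floor: max(55, 5) = 55%

55%


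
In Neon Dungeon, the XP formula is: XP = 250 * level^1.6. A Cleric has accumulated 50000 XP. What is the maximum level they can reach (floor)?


XP = 250 * level^1.6, so level = (XP / 250)^(1/1.6)
= (50000 / 250)^(1/1.6)
= 200.0^0.625
= 27.4248
Floor: level = 27

level 27


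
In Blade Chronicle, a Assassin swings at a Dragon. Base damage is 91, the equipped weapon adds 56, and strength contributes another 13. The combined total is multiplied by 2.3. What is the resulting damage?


Sum base + weapon + str = 91 + 56 + 13 = 160
Multiply by 2.3:
160 * 2.3 = 368.0

368.0 damage


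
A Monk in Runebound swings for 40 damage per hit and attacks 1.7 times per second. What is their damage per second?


DPS = damage * attack_speed
= 40 * 1.7
= 68.0

68.0 DPS


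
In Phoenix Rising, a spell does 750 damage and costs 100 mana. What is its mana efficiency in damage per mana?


Efficiency = damage / mana
= 750 / 100
= 7.50

7.50 dmg/mana


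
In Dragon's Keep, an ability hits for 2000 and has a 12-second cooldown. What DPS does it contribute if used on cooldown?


DPS = damage / cooldown
= 2000 / 12
= 166.67

166.67 DPS


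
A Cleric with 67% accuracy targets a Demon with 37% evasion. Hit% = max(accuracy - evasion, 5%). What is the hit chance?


accuracy - evasion = 67 - 37 = 30
Apply floor: max(30, 5) = 30
Hit chance = 30%

30%


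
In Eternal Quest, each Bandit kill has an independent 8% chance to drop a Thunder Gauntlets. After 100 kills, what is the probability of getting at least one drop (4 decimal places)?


P(at least one) = 1 - P(none) = 1 - (1-p)^n
p = 8/100 = 0.08
1 - p = 0.92
(1 - p)^100 = 0.92^100 = 0.000239
P(at least one) = 1 - 0.000239 = 0.9998

0.9998


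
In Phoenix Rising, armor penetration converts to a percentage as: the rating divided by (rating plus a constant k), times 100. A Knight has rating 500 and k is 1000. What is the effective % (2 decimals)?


effective% = rating / (rating + k) * 100
= 500 / (500 + 1000) * 100
= 500 / 1500 * 100
= 0.333333 * 100
= 33.33%

33.33%


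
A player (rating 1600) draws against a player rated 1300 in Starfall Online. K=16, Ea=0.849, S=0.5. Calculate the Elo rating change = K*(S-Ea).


Elo update: delta = K * (S - Ea), where S = 0.5 (draws)
S - Ea = 0.5 - 0.849 = -0.349
Rating change = 16 * -0.349
= -5.58

-5.58 rating points


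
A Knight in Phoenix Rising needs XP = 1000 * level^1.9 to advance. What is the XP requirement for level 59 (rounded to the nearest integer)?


XP = 1000 * level^1.9
Substitute level = 59:
XP = 1000 * 59^1.9
= 1000 * 2315.3616
= 2315362

2315362 XP


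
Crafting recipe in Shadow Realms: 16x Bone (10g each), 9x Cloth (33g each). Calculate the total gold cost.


Cost breakdown:
  Bone: 16 * 10 = 160
  Cloth: 9 * 33 = 297
Total = 160 + 297 = 457

457 gold


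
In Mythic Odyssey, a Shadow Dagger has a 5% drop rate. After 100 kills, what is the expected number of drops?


Expected drops = kills * (drop_rate / 100)
= 100 * (5 / 100)
= 100 * 0.05
= 5.0

5.0 drops


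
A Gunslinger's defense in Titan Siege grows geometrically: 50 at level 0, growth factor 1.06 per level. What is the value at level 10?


value = base * growth^level
= 50 * 1.06^10
= 50 * 1.790848
= 89.54

89.54 defense


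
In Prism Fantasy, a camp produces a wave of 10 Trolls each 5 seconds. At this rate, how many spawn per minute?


Spawns per minute = count * (60 / interval)
= 10 * (60 / 5)
= 10 * 12.0
= 120.0

120.0 per minute


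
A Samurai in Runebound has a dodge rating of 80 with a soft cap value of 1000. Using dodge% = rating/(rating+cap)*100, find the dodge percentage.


dodge% = 80 / (80 + 1000) * 100
= 80 / 1080 * 100
= 0.074074 * 100
= 7.41%

7.41%


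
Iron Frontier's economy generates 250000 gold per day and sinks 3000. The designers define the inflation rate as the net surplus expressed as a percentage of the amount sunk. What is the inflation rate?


Net gold = 250000 - 3000 = 247000
Inflation rate = net / sunk * 100 = 247000 / 3000 * 100
= 82.333333 * 100
= 8233.33%

8233.33%


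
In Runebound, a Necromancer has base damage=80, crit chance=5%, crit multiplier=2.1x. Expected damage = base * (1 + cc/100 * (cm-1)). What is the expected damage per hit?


E[dmg] = base * (1 + crit_chance * (crit_mult - 1))
cc as decimal = 5/100 = 0.05
cm - 1 = 2.1 - 1 = 1.1
Bonus factor = 0.05 * 1.1 = 0.055
Total multiplier = 1 + 0.055 = 1.055
Expected damage = 80 * 1.055 = 84.40

84.40 damage


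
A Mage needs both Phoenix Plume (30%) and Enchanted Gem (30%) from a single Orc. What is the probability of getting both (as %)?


For independent events, P(both) = P(A) * P(B)
= 30% * 30%
= 900 / 100 %
= 9.0%

9.0%


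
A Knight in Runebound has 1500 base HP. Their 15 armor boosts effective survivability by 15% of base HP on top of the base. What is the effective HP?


EHP = 1500 * (1 + 15/100)
= 1500 * (1 + 0.15)
= 1500 * 1.15
= 1725.0

1725.0 EHP


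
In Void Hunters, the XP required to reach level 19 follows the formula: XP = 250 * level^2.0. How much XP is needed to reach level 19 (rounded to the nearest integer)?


XP = 250 * level^2.0
Substitute level = 19:
XP = 250 * 19^2.0
= 250 * 361.0
= 90250

90250 XP


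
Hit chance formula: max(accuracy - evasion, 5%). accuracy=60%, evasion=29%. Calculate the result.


accuracy - evasion = 60 - 29 = 31
Apply floor: max(31, 5) = 31
Hit chance = 31%

31%


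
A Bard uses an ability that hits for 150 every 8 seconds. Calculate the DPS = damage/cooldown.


DPS = damage / cooldown
= 150 / 8
= 18.75

18.75 DPS


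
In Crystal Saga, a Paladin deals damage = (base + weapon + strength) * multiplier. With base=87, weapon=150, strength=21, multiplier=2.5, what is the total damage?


Sum base + weapon + str = 87 + 150 + 21 = 258
Multiply by 2.5:
258 * 2.5 = 645.0

645.0 damage


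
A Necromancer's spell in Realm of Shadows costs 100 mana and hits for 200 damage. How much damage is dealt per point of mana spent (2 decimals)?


Efficiency = damage / mana
= 200 / 100
= 2.00

2.00 dmg/mana


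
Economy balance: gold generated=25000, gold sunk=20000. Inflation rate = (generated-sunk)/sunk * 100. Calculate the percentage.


Net gold = 25000 - 20000 = 5000
Inflation rate = net / sunk * 100 = 5000 / 20000 * 100
= 0.25 * 100
= 25.00%

25.00%


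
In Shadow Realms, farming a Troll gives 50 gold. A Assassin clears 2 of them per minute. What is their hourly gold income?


Gold per minute = 50 * 2 = 100
Gold per hour = 100 * 60 = 6000

6000 gold/hour


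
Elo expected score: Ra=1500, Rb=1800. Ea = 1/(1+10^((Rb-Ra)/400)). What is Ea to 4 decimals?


Elo expected score: Ea = 1/(1 + 10^((Rb-Ra)/400))
Rb - Ra = 1800 - 1500 = 300
(Rb-Ra)/400 = 300/400 = 0.75
10^0.75 = 5.623413
Ea = 1/(1 + 5.623413) = 1/6.623413 = 0.1510

0.1510


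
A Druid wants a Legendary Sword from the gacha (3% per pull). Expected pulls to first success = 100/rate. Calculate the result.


Expected pulls for a geometric distribution = 1/p = 100 / rate%
= 100 / 3
= 33.33

33.33 pulls


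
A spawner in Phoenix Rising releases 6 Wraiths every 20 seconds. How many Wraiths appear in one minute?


Spawns per minute = count * (60 / interval)
= 6 * (60 / 20)
= 6 * 3.0
= 18.0

18.0 per minute


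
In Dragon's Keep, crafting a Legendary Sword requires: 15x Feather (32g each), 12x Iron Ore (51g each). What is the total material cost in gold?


Cost breakdown:
  Feather: 15 * 32 = 480
  Iron Ore: 12 * 51 = 612
Total = 480 + 612 = 1092

1092 gold


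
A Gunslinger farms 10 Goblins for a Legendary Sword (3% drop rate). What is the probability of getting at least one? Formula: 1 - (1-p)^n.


P(at least one) = 1 - P(none) = 1 - (1-p)^n
p = 3/100 = 0.03
1 - p = 0.97
(1 - p)^10 = 0.97^10 = 0.737424
P(at least one) = 1 - 0.737424 = 0.2626

0.2626


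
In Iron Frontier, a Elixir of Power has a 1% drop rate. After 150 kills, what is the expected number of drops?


Expected drops = kills * (drop_rate / 100)
= 150 * (1 / 100)
= 150 * 0.01
= 1.5

1.5 drops


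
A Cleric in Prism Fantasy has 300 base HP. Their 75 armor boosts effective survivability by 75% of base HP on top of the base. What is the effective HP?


EHP = 300 * (1 + 75/100)
= 300 * (1 + 0.75)
= 300 * 1.75
= 525.0

525.0 EHP


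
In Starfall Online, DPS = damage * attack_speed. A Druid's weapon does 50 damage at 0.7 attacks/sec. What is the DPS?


DPS = damage * attack_speed
= 50 * 0.7
= 35.0

35.0 DPS


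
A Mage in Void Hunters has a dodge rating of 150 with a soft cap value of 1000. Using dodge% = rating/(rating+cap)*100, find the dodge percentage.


dodge% = 150 / (150 + 1000) * 100
= 150 / 1150 * 100
= 0.130435 * 100
= 13.04%

13.04%


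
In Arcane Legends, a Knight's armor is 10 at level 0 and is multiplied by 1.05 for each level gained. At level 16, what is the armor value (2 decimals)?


value = base * growth^level
= 10 * 1.05^16
= 10 * 2.182875
= 21.83

21.83 armor


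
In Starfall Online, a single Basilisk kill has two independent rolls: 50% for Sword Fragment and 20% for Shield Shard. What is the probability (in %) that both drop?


For independent events, P(both) = P(A) * P(B)
= 50% * 20%
= 1000 / 100 %
= 10.0%

10.0%


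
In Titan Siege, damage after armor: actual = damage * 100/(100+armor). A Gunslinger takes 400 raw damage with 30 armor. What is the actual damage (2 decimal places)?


actual = 400 * 100 / (100 + 30)
= 400 * 100 / 130
= 40000 / 130
= 307.69

307.69 damage


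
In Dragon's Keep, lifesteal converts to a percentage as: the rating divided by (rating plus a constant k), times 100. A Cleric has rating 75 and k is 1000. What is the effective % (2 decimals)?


effective% = rating / (rating + k) * 100
= 75 / (75 + 1000) * 100
= 75 / 1075 * 100
= 0.069767 * 100
= 6.98%

6.98%


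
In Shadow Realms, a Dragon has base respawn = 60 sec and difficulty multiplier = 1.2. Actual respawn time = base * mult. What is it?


Respawn time = base * multiplier
= 60 * 1.2
= 72.0 seconds

72.0 seconds


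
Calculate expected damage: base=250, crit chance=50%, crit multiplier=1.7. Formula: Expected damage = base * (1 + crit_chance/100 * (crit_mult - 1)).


E[dmg] = base * (1 + crit_chance * (crit_mult - 1))
cc as decimal = 50/100 = 0.5
cm - 1 = 1.7 - 1 = 0.7
Bonus factor = 0.5 * 0.7 = 0.35
Total multiplier = 1 + 0.35 = 1.35
Expected damage = 250 * 1.35 = 337.50

337.50 damage


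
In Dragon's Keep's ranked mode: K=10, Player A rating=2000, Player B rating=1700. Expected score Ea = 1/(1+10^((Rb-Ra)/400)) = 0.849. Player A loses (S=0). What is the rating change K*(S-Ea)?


Elo update: delta = K * (S - Ea), where S = 0 (loses)
S - Ea = 0 - 0.849 = -0.849
Rating change = 10 * -0.849
= -8.49

-8.49 rating points


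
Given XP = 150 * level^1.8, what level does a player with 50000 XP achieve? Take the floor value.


XP = 150 * level^1.8, so level = (XP / 150)^(1/1.8)
= (50000 / 150)^(1/1.8)
= 333.3333^0.5556
= 25.2115
Floor: level = 25

level 25


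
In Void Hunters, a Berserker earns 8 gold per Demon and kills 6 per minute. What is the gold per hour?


Gold per minute = 8 * 6 = 48
Gold per hour = 48 * 60 = 2880

2880 gold/hour


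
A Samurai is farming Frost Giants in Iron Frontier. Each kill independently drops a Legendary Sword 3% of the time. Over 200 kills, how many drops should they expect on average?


Expected drops = kills * (drop_rate / 100)
= 200 * (3 / 100)
= 200 * 0.03
= 6.0

6.0 drops


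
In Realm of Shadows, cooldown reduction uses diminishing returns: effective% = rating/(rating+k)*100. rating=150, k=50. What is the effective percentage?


effective% = rating / (rating + k) * 100
= 150 / (150 + 50) * 100
= 150 / 200 * 100
= 0.75 * 100
= 75.00%

75.00%


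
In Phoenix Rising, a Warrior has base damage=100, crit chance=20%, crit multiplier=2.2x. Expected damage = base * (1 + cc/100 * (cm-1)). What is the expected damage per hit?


E[dmg] = base * (1 + crit_chance * (crit_mult - 1))
cc as decimal = 20/100 = 0.2
cm - 1 = 2.2 - 1 = 1.2
Bonus factor = 0.2 * 1.2 = 0.24
Total multiplier = 1 + 0.24 = 1.24
Expected damage = 100 * 1.24 = 124.00

124.00 damage


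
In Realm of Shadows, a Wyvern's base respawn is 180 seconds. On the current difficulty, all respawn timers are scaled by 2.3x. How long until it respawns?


Respawn time = base * multiplier
= 180 * 2.3
= 414.0 seconds

414.0 seconds


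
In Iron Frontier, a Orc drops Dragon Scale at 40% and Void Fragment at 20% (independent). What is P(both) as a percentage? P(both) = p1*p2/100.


For independent events, P(both) = P(A) * P(B)
= 40% * 20%
= 800 / 100 %
= 8.0%

8.0%


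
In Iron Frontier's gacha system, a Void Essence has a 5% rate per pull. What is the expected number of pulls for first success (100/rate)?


Expected pulls for a geometric distribution = 1/p = 100 / rate%
= 100 / 5
= 20.0

20.0 pulls


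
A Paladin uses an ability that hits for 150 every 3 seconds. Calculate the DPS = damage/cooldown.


DPS = damage / cooldown
= 150 / 3
= 50.00

50.00 DPS


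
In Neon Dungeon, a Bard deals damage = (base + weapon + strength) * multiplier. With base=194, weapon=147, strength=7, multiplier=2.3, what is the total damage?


Sum base + weapon + str = 194 + 147 + 7 = 348
Multiply by 2.3:
348 * 2.3 = 800.4

800.4 damage


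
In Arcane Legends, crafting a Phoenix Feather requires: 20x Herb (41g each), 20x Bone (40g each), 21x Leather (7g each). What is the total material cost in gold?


Cost breakdown:
  Herb: 20 * 41 = 820
  Bone: 20 * 40 = 800
  Leather: 21 * 7 = 147
Total = 820 + 800 + 147 = 1767

1767 gold


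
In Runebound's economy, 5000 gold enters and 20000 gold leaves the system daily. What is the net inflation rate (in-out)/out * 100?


Net gold = 5000 - 20000 = -15000
Inflation rate = net / sunk * 100 = -15000 / 20000 * 100
= -0.75 * 100
= -75.00%

-75.00%


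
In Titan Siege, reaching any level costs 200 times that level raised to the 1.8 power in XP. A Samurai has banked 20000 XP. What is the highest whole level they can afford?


XP = 200 * level^1.8, so level = (XP / 200)^(1/1.8)
= (20000 / 200)^(1/1.8)
= 100.0^0.5556
= 12.9155
Floor: level = 12

level 12


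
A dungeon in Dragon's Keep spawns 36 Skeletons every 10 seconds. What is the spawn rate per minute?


Spawns per minute = count * (60 / interval)
= 36 * (60 / 10)
= 36 * 6.0
= 216.0

216.0 per minute


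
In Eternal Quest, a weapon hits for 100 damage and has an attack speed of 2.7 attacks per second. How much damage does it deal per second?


DPS = damage * attack_speed
= 100 * 2.7
= 270.0

270.0 DPS


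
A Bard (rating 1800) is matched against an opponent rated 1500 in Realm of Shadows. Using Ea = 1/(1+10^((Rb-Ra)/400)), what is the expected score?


Elo expected score: Ea = 1/(1 + 10^((Rb-Ra)/400))
Rb - Ra = 1500 - 1800 = -300
(Rb-Ra)/400 = -300/400 = -0.75
10^-0.75 = 0.177828
Ea = 1/(1 + 0.177828) = 1/1.177828 = 0.8490

0.8490


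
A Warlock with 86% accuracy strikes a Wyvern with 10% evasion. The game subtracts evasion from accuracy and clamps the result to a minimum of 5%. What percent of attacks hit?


accuracy - evasion = 86 - 10 = 76
Apply floor: max(76, 5) = 76
Hit chance = 76%

76%


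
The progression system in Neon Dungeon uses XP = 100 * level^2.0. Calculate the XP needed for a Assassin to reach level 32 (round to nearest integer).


XP = 100 * level^2.0
Substitute level = 32:
XP = 100 * 32^2.0
= 100 * 1024.0
= 102400

102400 XP


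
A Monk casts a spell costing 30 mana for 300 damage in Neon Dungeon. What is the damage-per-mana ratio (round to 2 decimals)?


Efficiency = damage / mana
= 300 / 30
= 10.00

10.00 dmg/mana


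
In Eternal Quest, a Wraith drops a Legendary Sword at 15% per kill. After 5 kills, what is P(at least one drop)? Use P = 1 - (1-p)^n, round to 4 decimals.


P(at least one) = 1 - P(none) = 1 - (1-p)^n
p = 15/100 = 0.15
1 - p = 0.85
(1 - p)^5 = 0.85^5 = 0.443705
P(at least one) = 1 - 0.443705 = 0.5563

0.5563


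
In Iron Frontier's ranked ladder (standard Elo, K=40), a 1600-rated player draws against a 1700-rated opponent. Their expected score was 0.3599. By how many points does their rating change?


Elo update: delta = K * (S - Ea), where S = 0.5 (draws)
S - Ea = 0.5 - 0.3599 = 0.1401
Rating change = 40 * 0.1401
= 5.60

5.60 rating points


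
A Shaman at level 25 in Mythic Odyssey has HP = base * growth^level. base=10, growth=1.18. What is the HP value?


value = base * growth^level
= 10 * 1.18^25
= 10 * 62.668627
= 626.69

626.69 HP


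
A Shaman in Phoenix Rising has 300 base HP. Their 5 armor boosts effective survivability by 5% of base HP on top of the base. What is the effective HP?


EHP = 300 * (1 + 5/100)
= 300 * (1 + 0.05)
= 300 * 1.05
= 315.0

315.0 EHP


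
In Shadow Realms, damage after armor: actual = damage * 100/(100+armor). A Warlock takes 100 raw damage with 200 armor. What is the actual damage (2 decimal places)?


actual = 100 * 100 / (100 + 200)
= 100 * 100 / 300
= 10000 / 300
= 33.33

33.33 damage


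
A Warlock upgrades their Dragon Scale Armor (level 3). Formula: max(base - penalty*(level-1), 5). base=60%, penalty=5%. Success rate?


raw_rate = 60 - 5 * (3 - 1)
= 60 - 5 * 2
= 60 - 10
= 50
Apply floor: max(50, 5) = 50%

50%


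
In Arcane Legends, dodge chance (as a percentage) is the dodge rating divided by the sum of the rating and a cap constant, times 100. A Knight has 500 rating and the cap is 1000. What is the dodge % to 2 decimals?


dodge% = 500 / (500 + 1000) * 100
= 500 / 1500 * 100
= 0.333333 * 100
= 33.33%

33.33%


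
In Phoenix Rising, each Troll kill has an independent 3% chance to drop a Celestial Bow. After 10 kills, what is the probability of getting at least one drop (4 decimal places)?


P(at least one) = 1 - P(none) = 1 - (1-p)^n
p = 3/100 = 0.03
1 - p = 0.97
(1 - p)^10 = 0.97^10 = 0.737424
P(at least one) = 1 - 0.737424 = 0.2626

0.2626


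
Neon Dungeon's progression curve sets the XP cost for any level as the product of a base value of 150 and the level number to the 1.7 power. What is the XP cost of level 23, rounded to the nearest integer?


XP = 150 * level^1.7
Substitute level = 23:
XP = 150 * 23^1.7
= 150 * 206.5082
= 30976

30976 XP


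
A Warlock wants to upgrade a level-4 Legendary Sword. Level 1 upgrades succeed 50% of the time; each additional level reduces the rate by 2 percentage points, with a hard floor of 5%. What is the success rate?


raw_rate = 50 - 2 * (4 - 1)
= 50 - 2 * 3
= 50 - 6
= 44
Apply floor: max(44, 5) = 44%

44%


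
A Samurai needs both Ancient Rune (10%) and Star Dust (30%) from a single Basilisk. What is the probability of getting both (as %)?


For independent events, P(both) = P(A) * P(B)
= 10% * 30%
= 300 / 100 %
= 3.0%

3.0%


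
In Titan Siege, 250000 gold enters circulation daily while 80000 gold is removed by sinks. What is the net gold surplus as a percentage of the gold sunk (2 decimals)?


Net gold = 250000 - 80000 = 170000
Inflation rate = net / sunk * 100 = 170000 / 80000 * 100
= 2.125 * 100
= 212.50%

212.50%


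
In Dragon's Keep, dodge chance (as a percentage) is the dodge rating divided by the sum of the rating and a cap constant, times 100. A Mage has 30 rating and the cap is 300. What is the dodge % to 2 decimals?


dodge% = 30 / (30 + 300) * 100
= 30 / 330 * 100
= 0.090909 * 100
= 9.09%

9.09%


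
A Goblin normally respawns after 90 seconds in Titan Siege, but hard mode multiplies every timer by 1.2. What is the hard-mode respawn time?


Respawn time = base * multiplier
= 90 * 1.2
= 108.0 seconds

108.0 seconds


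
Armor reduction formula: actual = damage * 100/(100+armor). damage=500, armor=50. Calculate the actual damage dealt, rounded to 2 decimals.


actual = 500 * 100 / (100 + 50)
= 500 * 100 / 150
= 50000 / 150
= 333.33

333.33 damage


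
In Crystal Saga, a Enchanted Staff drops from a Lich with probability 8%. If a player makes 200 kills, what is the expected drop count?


Expected drops = kills * (drop_rate / 100)
= 200 * (8 / 100)
= 200 * 0.08
= 16.0

16.0 drops


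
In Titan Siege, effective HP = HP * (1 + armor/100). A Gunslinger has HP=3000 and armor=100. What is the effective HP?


EHP = 3000 * (1 + 100/100)
= 3000 * (1 + 1.0)
= 3000 * 2.0
= 6000.0

6000.0 EHP


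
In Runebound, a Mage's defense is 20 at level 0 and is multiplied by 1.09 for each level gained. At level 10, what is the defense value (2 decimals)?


value = base * growth^level
= 20 * 1.09^10
= 20 * 2.367364
= 47.35

47.35 defense


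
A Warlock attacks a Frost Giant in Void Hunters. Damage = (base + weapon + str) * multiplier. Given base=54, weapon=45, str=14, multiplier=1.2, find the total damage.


Sum base + weapon + str = 54 + 45 + 14 = 113
Multiply by 1.2:
113 * 1.2 = 135.6

135.6 damage


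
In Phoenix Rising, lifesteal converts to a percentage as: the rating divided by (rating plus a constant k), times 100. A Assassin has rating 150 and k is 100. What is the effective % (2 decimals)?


effective% = rating / (rating + k) * 100
= 150 / (150 + 100) * 100
= 150 / 250 * 100
= 0.6 * 100
= 60.00%

60.00%


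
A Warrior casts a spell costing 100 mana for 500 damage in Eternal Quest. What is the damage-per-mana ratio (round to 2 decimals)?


Efficiency = damage / mana
= 500 / 100
= 5.00

5.00 dmg/mana


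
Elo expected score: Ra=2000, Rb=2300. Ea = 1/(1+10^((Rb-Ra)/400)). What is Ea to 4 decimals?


Elo expected score: Ea = 1/(1 + 10^((Rb-Ra)/400))
Rb - Ra = 2300 - 2000 = 300
(Rb-Ra)/400 = 300/400 = 0.75
10^0.75 = 5.623413
Ea = 1/(1 + 5.623413) = 1/6.623413 = 0.1510

0.1510


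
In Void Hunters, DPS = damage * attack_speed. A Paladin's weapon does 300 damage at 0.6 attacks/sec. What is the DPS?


DPS = damage * attack_speed
= 300 * 0.6
= 180.0

180.0 DPS


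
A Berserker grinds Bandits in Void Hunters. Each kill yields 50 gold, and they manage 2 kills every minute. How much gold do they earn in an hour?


Gold per minute = 50 * 2 = 100
Gold per hour = 100 * 60 = 6000

6000 gold/hour


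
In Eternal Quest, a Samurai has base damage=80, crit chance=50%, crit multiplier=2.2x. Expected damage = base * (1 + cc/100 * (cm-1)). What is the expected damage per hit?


E[dmg] = base * (1 + crit_chance * (crit_mult - 1))
cc as decimal = 50/100 = 0.5
cm - 1 = 2.2 - 1 = 1.2
Bonus factor = 0.5 * 1.2 = 0.6
Total multiplier = 1 + 0.6 = 1.6
Expected damage = 80 * 1.6 = 128.00

128.00 damage


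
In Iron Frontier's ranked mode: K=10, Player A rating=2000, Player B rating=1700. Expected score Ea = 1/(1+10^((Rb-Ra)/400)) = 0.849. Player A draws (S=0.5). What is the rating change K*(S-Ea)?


Elo update: delta = K * (S - Ea), where S = 0.5 (draws)
S - Ea = 0.5 - 0.849 = -0.349
Rating change = 10 * -0.349
= -3.49

-3.49 rating points


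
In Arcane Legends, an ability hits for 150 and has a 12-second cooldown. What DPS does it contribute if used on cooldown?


DPS = damage / cooldown
= 150 / 12
= 12.50

12.50 DPS


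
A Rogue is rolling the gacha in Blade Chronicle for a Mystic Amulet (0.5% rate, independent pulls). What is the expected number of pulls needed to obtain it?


Expected pulls for a geometric distribution = 1/p = 100 / rate%
= 100 / 0.5
= 200.0

200.0 pulls


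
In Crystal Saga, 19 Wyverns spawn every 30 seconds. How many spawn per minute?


Spawns per minute = count * (60 / interval)
= 19 * (60 / 30)
= 19 * 2.0
= 38.0

38.0 per minute


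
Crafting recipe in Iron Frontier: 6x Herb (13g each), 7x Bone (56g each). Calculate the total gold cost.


Cost breakdown:
  Herb: 6 * 13 = 78
  Bone: 7 * 56 = 392
Total = 78 + 392 = 470

470 gold


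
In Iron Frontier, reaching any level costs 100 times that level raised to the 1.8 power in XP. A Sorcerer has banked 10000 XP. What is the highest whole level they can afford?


XP = 100 * level^1.8, so level = (XP / 100)^(1/1.8)
= (10000 / 100)^(1/1.8)
= 100.0^0.5556
= 12.9155
Floor: level = 12

level 12


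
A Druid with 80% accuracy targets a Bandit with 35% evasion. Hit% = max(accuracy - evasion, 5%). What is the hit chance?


accuracy - evasion = 80 - 35 = 45
Apply floor: max(45, 5) = 45
Hit chance = 45%

45%


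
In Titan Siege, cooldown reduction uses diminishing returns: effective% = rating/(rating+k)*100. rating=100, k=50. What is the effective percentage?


effective% = rating / (rating + k) * 100
= 100 / (100 + 50) * 100
= 100 / 150 * 100
= 0.666667 * 100
= 66.67%

66.67%


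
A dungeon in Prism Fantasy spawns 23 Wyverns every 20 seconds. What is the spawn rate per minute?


Spawns per minute = count * (60 / interval)
= 23 * (60 / 20)
= 23 * 3.0
= 69.0

69.0 per minute


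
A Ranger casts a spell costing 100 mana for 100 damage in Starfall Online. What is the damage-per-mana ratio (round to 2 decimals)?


Efficiency = damage / mana
= 100 / 100
= 1.00

1.00 dmg/mana


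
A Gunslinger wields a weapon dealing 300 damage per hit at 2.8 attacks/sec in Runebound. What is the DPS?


DPS = damage * attack_speed
= 300 * 2.8
= 840.0

840.0 DPS


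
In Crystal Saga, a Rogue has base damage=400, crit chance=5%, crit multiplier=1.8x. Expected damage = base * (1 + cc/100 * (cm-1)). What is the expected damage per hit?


E[dmg] = base * (1 + crit_chance * (crit_mult - 1))
cc as decimal = 5/100 = 0.05
cm - 1 = 1.8 - 1 = 0.8
Bonus factor = 0.05 * 0.8 = 0.04
Total multiplier = 1 + 0.04 = 1.04
Expected damage = 400 * 1.04 = 416.00

416.00 damage


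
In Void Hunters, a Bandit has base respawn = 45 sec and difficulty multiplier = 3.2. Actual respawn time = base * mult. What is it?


Respawn time = base * multiplier
= 45 * 3.2
= 144.0 seconds

144.0 seconds


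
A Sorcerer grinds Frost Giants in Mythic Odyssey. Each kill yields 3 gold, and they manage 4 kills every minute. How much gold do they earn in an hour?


Gold per minute = 3 * 4 = 12
Gold per hour = 12 * 60 = 720

720 gold/hour


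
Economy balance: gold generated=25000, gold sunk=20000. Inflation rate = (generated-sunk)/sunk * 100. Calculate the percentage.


Net gold = 25000 - 20000 = 5000
Inflation rate = net / sunk * 100 = 5000 / 20000 * 100
= 0.25 * 100
= 25.00%

25.00%


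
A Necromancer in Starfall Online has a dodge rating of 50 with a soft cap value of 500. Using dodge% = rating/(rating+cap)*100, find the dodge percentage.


dodge% = 50 / (50 + 500) * 100
= 50 / 550 * 100
= 0.090909 * 100
= 9.09%

9.09%


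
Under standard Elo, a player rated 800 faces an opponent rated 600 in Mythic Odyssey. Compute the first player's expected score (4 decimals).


Elo expected score: Ea = 1/(1 + 10^((Rb-Ra)/400))
Rb - Ra = 600 - 800 = -200
(Rb-Ra)/400 = -200/400 = -0.5
10^-0.5 = 0.316228
Ea = 1/(1 + 0.316228) = 1/1.316228 = 0.7597

0.7597


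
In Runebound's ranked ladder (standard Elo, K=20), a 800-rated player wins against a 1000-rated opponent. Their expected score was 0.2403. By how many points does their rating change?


Elo update: delta = K * (S - Ea), where S = 1 (wins)
S - Ea = 1 - 0.2403 = 0.7597
Rating change = 20 * 0.7597
= 15.19

15.19 rating points


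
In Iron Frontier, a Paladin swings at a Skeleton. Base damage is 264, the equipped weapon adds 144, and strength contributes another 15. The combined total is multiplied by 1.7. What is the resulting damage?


Sum base + weapon + str = 264 + 144 + 15 = 423
Multiply by 1.7:
423 * 1.7 = 719.1

719.1 damage


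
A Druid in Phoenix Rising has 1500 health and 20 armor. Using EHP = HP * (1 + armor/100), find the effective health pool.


EHP = 1500 * (1 + 20/100)
= 1500 * (1 + 0.2)
= 1500 * 1.2
= 1800.0

1800.0 EHP


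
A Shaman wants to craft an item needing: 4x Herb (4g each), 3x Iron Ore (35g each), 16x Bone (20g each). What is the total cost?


Cost breakdown:
  Herb: 4 * 4 = 16
  Iron Ore: 3 * 35 = 105
  Bone: 16 * 20 = 320
Total = 16 + 105 + 320 = 441

441 gold


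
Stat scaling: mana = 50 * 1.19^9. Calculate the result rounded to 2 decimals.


value = base * growth^level
= 50 * 1.19^9
= 50 * 4.785449
= 239.27

239.27 mana


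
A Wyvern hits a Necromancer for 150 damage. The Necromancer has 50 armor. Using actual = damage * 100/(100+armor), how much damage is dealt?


actual = 150 * 100 / (100 + 50)
= 150 * 100 / 150
= 15000 / 150
= 100.00

100.00 damage


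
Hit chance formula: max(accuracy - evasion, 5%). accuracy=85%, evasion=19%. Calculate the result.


accuracy - evasion = 85 - 19 = 66
Apply floor: max(66, 5) = 66
Hit chance = 66%

66%


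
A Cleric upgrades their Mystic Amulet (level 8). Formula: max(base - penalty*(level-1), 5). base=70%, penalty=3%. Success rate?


raw_rate = 70 - 3 * (8 - 1)
= 70 - 3 * 7
= 70 - 21
= 49
Apply floor: max(49, 5) = 49%

49%


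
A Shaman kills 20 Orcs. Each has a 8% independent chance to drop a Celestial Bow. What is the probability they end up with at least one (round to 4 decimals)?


P(at least one) = 1 - P(none) = 1 - (1-p)^n
p = 8/100 = 0.08
1 - p = 0.92
(1 - p)^20 = 0.92^20 = 0.188693
P(at least one) = 1 - 0.188693 = 0.8113

0.8113


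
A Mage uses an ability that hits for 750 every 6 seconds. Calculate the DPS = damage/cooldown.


DPS = damage / cooldown
= 750 / 6
= 125.00

125.00 DPS


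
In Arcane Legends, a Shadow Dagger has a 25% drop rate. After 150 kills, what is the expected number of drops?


Expected drops = kills * (drop_rate / 100)
= 150 * (25 / 100)
= 150 * 0.25
= 37.5

37.5 drops


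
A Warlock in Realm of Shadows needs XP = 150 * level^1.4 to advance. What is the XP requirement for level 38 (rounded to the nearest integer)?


XP = 150 * level^1.4
Substitute level = 38:
XP = 150 * 38^1.4
= 150 * 162.816
= 24422

24422 XP


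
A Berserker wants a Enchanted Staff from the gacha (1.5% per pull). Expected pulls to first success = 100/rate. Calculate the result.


Expected pulls for a geometric distribution = 1/p = 100 / rate%
= 100 / 1.5
= 66.67

66.67 pulls


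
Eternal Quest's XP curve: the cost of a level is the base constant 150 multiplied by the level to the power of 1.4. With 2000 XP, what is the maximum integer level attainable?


XP = 150 * level^1.4, so level = (XP / 150)^(1/1.4)
= (2000 / 150)^(1/1.4)
= 13.3333^0.7143
= 6.361
Floor: level = 6

level 6


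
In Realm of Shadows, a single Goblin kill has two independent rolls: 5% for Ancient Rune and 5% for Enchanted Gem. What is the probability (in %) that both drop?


For independent events, P(both) = P(A) * P(B)
= 5% * 5%
= 25 / 100 %
= 0.25%

0.25%


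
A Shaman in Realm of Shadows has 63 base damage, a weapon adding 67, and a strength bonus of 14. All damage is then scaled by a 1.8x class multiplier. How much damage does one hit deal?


Sum base + weapon + str = 63 + 67 + 14 = 144
Multiply by 1.8:
144 * 1.8 = 259.2

259.2 damage


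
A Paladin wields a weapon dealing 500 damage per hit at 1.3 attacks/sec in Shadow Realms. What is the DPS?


DPS = damage * attack_speed
= 500 * 1.3
= 650.0

650.0 DPS


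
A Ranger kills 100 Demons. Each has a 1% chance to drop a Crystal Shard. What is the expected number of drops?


Expected drops = kills * (drop_rate / 100)
= 100 * (1 / 100)
= 100 * 0.01
= 1.0

1.0 drops


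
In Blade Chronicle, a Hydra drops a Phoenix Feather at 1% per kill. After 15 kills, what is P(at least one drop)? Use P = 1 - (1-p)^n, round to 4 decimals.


P(at least one) = 1 - P(none) = 1 - (1-p)^n
p = 1/100 = 0.01
1 - p = 0.99
(1 - p)^15 = 0.99^15 = 0.860058
P(at least one) = 1 - 0.860058 = 0.1399

0.1399


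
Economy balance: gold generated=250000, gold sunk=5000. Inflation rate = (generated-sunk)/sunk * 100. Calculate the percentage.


Net gold = 250000 - 5000 = 245000
Inflation rate = net / sunk * 100 = 245000 / 5000 * 100
= 49.0 * 100
= 4900.00%

4900.00%


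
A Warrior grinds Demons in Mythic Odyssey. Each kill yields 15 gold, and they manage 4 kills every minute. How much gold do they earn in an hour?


Gold per minute = 15 * 4 = 60
Gold per hour = 60 * 60 = 3600

3600 gold/hour


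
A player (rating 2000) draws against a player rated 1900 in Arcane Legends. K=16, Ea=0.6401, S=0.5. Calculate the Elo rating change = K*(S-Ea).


Elo update: delta = K * (S - Ea), where S = 0.5 (draws)
S - Ea = 0.5 - 0.6401 = -0.1401
Rating change = 16 * -0.1401
= -2.24

-2.24 rating points


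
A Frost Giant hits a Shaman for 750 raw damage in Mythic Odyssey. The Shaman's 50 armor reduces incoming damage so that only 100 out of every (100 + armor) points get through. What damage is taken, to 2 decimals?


actual = 750 * 100 / (100 + 50)
= 750 * 100 / 150
= 75000 / 150
= 500.00

500.00 damage


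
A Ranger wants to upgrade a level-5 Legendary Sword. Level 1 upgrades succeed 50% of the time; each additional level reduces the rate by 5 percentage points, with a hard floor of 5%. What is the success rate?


raw_rate = 50 - 5 * (5 - 1)
= 50 - 5 * 4
= 50 - 20
= 30
Apply floor: max(30, 5) = 30%

30%


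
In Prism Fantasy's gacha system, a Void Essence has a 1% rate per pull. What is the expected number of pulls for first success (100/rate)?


Expected pulls for a geometric distribution = 1/p = 100 / rate%
= 100 / 1
= 100.0

100.0 pulls


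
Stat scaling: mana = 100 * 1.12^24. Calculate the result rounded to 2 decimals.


value = base * growth^level
= 100 * 1.12^24
= 100 * 15.178629
= 1517.86

1517.86 mana


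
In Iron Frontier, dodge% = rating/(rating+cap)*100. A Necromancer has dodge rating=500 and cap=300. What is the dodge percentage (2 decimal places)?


dodge% = 500 / (500 + 300) * 100
= 500 / 800 * 100
= 0.625 * 100
= 62.50%

62.50%


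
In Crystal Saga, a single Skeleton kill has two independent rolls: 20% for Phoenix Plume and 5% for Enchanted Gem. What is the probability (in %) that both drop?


For independent events, P(both) = P(A) * P(B)
= 20% * 5%
= 100 / 100 %
= 1.0%

1.0%


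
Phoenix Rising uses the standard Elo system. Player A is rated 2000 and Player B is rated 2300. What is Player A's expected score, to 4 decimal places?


Elo expected score: Ea = 1/(1 + 10^((Rb-Ra)/400))
Rb - Ra = 2300 - 2000 = 300
(Rb-Ra)/400 = 300/400 = 0.75
10^0.75 = 5.623413
Ea = 1/(1 + 5.623413) = 1/6.623413 = 0.1510

0.1510


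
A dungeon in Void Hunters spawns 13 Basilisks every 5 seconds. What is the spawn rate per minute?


Spawns per minute = count * (60 / interval)
= 13 * (60 / 5)
= 13 * 12.0
= 156.0

156.0 per minute


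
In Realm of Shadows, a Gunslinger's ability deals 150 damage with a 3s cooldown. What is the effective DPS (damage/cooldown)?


DPS = damage / cooldown
= 150 / 3
= 50.00

50.00 DPS


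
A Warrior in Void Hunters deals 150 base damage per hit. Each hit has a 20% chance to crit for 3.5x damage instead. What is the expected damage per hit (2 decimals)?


E[dmg] = base * (1 + crit_chance * (crit_mult - 1))
cc as decimal = 20/100 = 0.2
cm - 1 = 3.5 - 1 = 2.5
Bonus factor = 0.2 * 2.5 = 0.5
Total multiplier = 1 + 0.5 = 1.5
Expected damage = 150 * 1.5 = 225.00

225.00 damage


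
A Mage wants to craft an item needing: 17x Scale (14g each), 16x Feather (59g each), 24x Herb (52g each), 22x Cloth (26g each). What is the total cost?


Cost breakdown:
  Scale: 17 * 14 = 238
  Feather: 16 * 59 = 944
  Herb: 24 * 52 = 1248
  Cloth: 22 * 26 = 572
Total = 238 + 944 + 1248 + 572 = 3002

3002 gold


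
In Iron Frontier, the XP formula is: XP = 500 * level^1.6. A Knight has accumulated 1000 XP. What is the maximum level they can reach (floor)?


XP = 500 * level^1.6, so level = (XP / 500)^(1/1.6)
= (1000 / 500)^(1/1.6)
= 2.0^0.625
= 1.5422
Floor: level = 1

level 1


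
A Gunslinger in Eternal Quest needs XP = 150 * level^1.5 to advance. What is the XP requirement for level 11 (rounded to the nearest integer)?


XP = 150 * level^1.5
Substitute level = 11:
XP = 150 * 11^1.5
= 150 * 36.4829
= 5472

5472 XP


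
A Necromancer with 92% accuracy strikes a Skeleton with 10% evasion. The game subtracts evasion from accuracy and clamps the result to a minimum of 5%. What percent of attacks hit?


accuracy - evasion = 92 - 10 = 82
Apply floor: max(82, 5) = 82
Hit chance = 82%

82%


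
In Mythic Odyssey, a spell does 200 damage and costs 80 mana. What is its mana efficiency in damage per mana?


Efficiency = damage / mana
= 200 / 80
= 2.50

2.50 dmg/mana


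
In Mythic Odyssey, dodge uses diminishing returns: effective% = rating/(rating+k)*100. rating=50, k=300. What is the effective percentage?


effective% = rating / (rating + k) * 100
= 50 / (50 + 300) * 100
= 50 / 350 * 100
= 0.142857 * 100
= 14.29%

14.29%


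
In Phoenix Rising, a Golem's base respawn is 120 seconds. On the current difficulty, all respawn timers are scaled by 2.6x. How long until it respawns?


Respawn time = base * multiplier
= 120 * 2.6
= 312.0 seconds

312.0 seconds


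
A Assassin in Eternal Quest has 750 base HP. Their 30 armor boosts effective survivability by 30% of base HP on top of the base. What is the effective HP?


EHP = 750 * (1 + 30/100)
= 750 * (1 + 0.3)
= 750 * 1.3
= 975.0

975.0 EHP


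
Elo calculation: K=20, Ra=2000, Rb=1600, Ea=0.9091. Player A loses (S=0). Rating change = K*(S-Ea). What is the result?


Elo update: delta = K * (S - Ea), where S = 0 (loses)
S - Ea = 0 - 0.9091 = -0.9091
Rating change = 20 * -0.9091
= -18.18

-18.18 rating points


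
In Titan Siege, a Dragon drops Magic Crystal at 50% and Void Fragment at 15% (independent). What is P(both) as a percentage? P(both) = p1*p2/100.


For independent events, P(both) = P(A) * P(B)
= 50% * 15%
= 750 / 100 %
= 7.5%

7.5%


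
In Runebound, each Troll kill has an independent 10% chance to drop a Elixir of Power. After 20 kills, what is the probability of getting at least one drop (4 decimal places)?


P(at least one) = 1 - P(none) = 1 - (1-p)^n
p = 10/100 = 0.1
1 - p = 0.9
(1 - p)^20 = 0.9^20 = 0.121577
P(at least one) = 1 - 0.121577 = 0.8784

0.8784


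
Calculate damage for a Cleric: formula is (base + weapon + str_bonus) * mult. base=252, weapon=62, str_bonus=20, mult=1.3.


Sum base + weapon + str = 252 + 62 + 20 = 334
Multiply by 1.3:
334 * 1.3 = 434.2

434.2 damage


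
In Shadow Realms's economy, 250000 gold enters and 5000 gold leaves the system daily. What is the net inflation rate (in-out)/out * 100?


Net gold = 250000 - 5000 = 245000
Inflation rate = net / sunk * 100 = 245000 / 5000 * 100
= 49.0 * 100
= 4900.00%

4900.00%


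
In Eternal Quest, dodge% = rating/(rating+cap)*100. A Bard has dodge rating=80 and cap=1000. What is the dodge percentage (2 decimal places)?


dodge% = 80 / (80 + 1000) * 100
= 80 / 1080 * 100
= 0.074074 * 100
= 7.41%

7.41%


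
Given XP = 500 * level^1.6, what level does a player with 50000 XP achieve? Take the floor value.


XP = 500 * level^1.6, so level = (XP / 500)^(1/1.6)
= (50000 / 500)^(1/1.6)
= 100.0^0.625
= 17.7828
Floor: level = 17

level 17


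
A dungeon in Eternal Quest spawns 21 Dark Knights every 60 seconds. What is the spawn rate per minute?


Spawns per minute = count * (60 / interval)
= 21 * (60 / 60)
= 21 * 1.0
= 21.0

21.0 per minute


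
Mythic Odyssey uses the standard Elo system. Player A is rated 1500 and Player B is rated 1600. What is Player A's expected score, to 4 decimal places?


Elo expected score: Ea = 1/(1 + 10^((Rb-Ra)/400))
Rb - Ra = 1600 - 1500 = 100
(Rb-Ra)/400 = 100/400 = 0.25
10^0.25 = 1.778279
Ea = 1/(1 + 1.778279) = 1/2.778279 = 0.3599

0.3599
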